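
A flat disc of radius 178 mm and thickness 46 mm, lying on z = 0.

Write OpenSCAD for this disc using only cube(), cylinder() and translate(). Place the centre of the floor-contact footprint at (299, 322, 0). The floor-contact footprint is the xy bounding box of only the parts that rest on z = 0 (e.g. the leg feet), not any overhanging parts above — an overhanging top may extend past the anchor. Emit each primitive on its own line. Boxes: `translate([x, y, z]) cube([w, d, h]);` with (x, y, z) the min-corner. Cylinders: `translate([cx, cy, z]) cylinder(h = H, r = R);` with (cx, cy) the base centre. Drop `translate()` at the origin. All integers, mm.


translate([299, 322, 0]) cylinder(h = 46, r = 178);


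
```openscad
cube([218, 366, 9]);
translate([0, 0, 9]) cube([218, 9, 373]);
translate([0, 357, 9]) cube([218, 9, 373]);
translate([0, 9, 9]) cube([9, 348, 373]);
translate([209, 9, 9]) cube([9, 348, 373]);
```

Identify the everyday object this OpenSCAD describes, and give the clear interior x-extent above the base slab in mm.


An open box. The internal width is 200 mm.

A 218×366 base slab with four walls standing on it — an open box. The base is 218 mm wide and the walls are 9 mm thick, so the internal width is 218 − 2 × 9 = 200 mm.


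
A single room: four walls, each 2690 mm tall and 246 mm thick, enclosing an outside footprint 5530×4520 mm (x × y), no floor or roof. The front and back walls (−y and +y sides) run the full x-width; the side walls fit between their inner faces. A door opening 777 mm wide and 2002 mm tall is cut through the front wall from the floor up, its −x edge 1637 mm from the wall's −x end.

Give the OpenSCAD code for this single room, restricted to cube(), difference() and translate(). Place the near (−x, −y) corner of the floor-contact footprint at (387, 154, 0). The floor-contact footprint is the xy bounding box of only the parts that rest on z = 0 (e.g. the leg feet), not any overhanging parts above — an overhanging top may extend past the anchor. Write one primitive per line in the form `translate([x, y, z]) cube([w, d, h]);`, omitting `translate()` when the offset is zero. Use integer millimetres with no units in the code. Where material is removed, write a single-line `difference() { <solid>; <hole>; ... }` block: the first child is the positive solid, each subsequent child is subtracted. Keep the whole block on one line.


difference() { translate([387, 154, 0]) cube([5530, 246, 2690]); translate([2024, 154, 0]) cube([777, 246, 2002]); }
translate([387, 4428, 0]) cube([5530, 246, 2690]);
translate([387, 400, 0]) cube([246, 4028, 2690]);
translate([5671, 400, 0]) cube([246, 4028, 2690]);


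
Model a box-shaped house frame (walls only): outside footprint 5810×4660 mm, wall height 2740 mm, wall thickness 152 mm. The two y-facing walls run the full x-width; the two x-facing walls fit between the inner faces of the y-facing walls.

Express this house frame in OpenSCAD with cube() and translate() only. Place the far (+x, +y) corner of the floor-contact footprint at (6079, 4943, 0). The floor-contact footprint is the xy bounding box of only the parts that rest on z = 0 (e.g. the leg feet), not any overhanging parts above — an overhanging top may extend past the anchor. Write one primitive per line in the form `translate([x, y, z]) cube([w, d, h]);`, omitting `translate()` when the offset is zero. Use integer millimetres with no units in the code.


translate([269, 283, 0]) cube([5810, 152, 2740]);
translate([269, 4791, 0]) cube([5810, 152, 2740]);
translate([269, 435, 0]) cube([152, 4356, 2740]);
translate([5927, 435, 0]) cube([152, 4356, 2740]);


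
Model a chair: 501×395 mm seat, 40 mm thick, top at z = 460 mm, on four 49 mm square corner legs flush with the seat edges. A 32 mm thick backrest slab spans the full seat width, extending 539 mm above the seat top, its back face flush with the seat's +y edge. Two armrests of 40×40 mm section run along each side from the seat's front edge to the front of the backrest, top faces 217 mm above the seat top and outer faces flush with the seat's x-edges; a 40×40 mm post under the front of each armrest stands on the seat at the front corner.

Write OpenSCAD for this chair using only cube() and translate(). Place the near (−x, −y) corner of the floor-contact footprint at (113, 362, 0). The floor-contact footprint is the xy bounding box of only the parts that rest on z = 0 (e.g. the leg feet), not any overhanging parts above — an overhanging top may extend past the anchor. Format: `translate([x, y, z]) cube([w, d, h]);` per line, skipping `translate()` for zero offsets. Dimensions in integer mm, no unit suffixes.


translate([113, 362, 420]) cube([501, 395, 40]);
translate([113, 362, 0]) cube([49, 49, 420]);
translate([565, 362, 0]) cube([49, 49, 420]);
translate([113, 708, 0]) cube([49, 49, 420]);
translate([565, 708, 0]) cube([49, 49, 420]);
translate([113, 725, 460]) cube([501, 32, 539]);
translate([113, 362, 637]) cube([40, 363, 40]);
translate([574, 362, 637]) cube([40, 363, 40]);
translate([113, 362, 460]) cube([40, 40, 177]);
translate([574, 362, 460]) cube([40, 40, 177]);


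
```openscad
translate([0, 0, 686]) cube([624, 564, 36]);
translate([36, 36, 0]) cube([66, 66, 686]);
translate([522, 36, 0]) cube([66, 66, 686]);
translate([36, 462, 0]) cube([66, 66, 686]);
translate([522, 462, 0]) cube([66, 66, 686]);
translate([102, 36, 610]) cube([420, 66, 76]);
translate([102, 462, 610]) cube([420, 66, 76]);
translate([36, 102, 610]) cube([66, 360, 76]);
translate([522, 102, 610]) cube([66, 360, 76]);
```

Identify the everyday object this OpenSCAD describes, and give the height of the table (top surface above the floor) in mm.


A table. The table height is 722 mm.

A 624×564×36 slab sits at z = 686 on four 66 mm square posts — a table. The top surface is at 686 + 36 = 722 mm.


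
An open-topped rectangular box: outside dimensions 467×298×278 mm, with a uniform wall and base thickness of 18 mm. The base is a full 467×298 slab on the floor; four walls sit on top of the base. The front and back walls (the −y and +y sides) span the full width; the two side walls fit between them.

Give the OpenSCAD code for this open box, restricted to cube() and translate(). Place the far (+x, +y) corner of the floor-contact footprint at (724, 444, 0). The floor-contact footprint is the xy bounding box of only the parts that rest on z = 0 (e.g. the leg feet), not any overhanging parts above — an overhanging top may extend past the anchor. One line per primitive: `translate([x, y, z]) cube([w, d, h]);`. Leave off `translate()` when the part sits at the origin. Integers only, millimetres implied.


translate([257, 146, 0]) cube([467, 298, 18]);
translate([257, 146, 18]) cube([467, 18, 260]);
translate([257, 426, 18]) cube([467, 18, 260]);
translate([257, 164, 18]) cube([18, 262, 260]);
translate([706, 164, 18]) cube([18, 262, 260]);


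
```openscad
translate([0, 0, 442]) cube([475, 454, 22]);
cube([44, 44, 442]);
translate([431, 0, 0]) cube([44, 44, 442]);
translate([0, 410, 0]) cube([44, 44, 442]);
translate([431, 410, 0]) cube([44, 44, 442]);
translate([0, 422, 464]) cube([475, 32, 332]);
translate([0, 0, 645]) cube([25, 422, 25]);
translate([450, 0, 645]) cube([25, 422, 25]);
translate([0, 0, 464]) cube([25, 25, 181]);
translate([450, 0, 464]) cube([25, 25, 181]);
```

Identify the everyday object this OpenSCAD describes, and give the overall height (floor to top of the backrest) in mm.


A chair. The overall height is 796 mm.

A slab on four corner posts with a tall panel at the back — a chair. The seat slab sits at z = 442 with thickness 22, and the 332 mm backrest starts at the seat top, so the overall height is 442 + 22 + 332 = 796 mm.


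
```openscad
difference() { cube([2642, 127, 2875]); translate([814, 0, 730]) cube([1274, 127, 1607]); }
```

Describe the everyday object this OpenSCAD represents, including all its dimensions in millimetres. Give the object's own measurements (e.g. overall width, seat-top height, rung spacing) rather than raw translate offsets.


A wall 2642 mm long (x), 127 mm thick (y), 2875 mm tall, with a rectangular window opening cut through it. The opening is 1274 mm wide and 1607 mm tall; its sill is at z = 730 mm and its near (−x) edge is 814 mm from the wall's −x end. The opening passes through the full wall thickness.


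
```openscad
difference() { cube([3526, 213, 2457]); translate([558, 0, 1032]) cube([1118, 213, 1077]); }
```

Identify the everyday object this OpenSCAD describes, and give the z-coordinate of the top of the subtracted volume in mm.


A wall with a window opening. The window head height is 2109 mm.

A wall with a rectangular opening subtracted — a window. Sill at z = 1032, opening 1077 mm tall, so the head is at 1032 + 1077 = 2109 mm.


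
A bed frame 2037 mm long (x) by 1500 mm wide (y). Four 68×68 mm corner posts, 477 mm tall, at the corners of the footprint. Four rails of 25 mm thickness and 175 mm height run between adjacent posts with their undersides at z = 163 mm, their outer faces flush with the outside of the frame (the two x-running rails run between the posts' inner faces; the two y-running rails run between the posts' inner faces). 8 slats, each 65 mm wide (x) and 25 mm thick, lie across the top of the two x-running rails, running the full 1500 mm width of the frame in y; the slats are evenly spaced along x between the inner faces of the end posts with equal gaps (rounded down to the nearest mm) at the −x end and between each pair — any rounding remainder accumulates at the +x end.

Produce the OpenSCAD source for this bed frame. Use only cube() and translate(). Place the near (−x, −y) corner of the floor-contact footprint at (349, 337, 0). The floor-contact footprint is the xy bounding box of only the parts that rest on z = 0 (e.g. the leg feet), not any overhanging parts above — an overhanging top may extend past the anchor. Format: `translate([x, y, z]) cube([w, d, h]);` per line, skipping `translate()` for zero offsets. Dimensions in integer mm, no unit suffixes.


translate([349, 337, 0]) cube([68, 68, 477]);
translate([349, 1769, 0]) cube([68, 68, 477]);
translate([2318, 337, 0]) cube([68, 68, 477]);
translate([2318, 1769, 0]) cube([68, 68, 477]);
translate([417, 337, 163]) cube([1901, 25, 175]);
translate([417, 1812, 163]) cube([1901, 25, 175]);
translate([349, 405, 163]) cube([25, 1364, 175]);
translate([2361, 405, 163]) cube([25, 1364, 175]);
translate([570, 337, 338]) cube([65, 1500, 25]);
translate([788, 337, 338]) cube([65, 1500, 25]);
translate([1006, 337, 338]) cube([65, 1500, 25]);
translate([1224, 337, 338]) cube([65, 1500, 25]);
translate([1442, 337, 338]) cube([65, 1500, 25]);
translate([1660, 337, 338]) cube([65, 1500, 25]);
translate([1878, 337, 338]) cube([65, 1500, 25]);
translate([2096, 337, 338]) cube([65, 1500, 25]);


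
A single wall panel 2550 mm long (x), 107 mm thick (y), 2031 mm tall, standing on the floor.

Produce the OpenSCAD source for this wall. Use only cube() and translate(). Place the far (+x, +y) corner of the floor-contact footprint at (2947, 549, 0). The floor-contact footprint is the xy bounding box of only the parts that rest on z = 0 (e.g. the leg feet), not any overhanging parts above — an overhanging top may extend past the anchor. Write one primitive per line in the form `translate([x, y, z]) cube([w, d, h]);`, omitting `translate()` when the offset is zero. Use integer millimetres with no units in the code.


translate([397, 442, 0]) cube([2550, 107, 2031]);


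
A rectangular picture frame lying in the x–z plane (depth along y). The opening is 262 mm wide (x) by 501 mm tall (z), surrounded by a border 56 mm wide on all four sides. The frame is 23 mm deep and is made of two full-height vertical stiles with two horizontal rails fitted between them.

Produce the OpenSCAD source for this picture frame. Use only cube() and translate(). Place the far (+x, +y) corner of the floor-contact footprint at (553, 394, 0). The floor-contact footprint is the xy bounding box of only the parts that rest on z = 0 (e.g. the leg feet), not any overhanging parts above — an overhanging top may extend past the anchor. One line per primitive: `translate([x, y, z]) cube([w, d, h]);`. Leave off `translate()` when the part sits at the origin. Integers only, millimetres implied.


translate([179, 371, 0]) cube([56, 23, 613]);
translate([497, 371, 0]) cube([56, 23, 613]);
translate([235, 371, 0]) cube([262, 23, 56]);
translate([235, 371, 557]) cube([262, 23, 56]);


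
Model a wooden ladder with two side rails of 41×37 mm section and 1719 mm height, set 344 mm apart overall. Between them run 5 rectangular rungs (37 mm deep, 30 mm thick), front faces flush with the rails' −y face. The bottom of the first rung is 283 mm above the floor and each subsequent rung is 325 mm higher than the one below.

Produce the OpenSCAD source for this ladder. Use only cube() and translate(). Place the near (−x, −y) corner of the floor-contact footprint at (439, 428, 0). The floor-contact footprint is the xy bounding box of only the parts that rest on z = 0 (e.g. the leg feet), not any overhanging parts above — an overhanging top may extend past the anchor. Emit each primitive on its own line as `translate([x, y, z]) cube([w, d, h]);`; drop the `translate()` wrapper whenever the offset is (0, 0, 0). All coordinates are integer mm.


// rung span = 344 - 2*41 = 262
// rung[k] z = 283 + k*325
translate([439, 428, 0]) cube([41, 37, 1719]);
translate([742, 428, 0]) cube([41, 37, 1719]);
translate([480, 428, 283]) cube([262, 37, 30]);
translate([480, 428, 608]) cube([262, 37, 30]);
translate([480, 428, 933]) cube([262, 37, 30]);
translate([480, 428, 1258]) cube([262, 37, 30]);
translate([480, 428, 1583]) cube([262, 37, 30]);


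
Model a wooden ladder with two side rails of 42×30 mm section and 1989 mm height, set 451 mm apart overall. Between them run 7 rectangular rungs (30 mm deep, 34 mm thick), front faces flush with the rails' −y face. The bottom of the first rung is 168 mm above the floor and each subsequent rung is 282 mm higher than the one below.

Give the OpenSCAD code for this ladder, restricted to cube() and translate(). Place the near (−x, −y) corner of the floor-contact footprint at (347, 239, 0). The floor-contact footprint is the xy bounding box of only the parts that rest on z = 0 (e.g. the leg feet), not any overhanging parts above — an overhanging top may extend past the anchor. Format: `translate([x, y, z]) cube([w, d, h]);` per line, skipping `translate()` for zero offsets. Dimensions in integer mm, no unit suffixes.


translate([347, 239, 0]) cube([42, 30, 1989]);
translate([756, 239, 0]) cube([42, 30, 1989]);
translate([389, 239, 168]) cube([367, 30, 34]);
translate([389, 239, 450]) cube([367, 30, 34]);
translate([389, 239, 732]) cube([367, 30, 34]);
translate([389, 239, 1014]) cube([367, 30, 34]);
translate([389, 239, 1296]) cube([367, 30, 34]);
translate([389, 239, 1578]) cube([367, 30, 34]);
translate([389, 239, 1860]) cube([367, 30, 34]);


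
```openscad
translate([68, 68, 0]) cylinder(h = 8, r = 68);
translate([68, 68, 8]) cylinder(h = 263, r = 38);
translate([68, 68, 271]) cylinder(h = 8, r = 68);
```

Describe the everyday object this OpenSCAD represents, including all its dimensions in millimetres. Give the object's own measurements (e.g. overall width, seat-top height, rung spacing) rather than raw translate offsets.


A spool: two coaxial disc flanges of radius 68 mm and thickness 8 mm, joined by a core cylinder of radius 38 mm and height 263 mm. The lower flange rests on z = 0 and the three cylinders share a vertical axis.


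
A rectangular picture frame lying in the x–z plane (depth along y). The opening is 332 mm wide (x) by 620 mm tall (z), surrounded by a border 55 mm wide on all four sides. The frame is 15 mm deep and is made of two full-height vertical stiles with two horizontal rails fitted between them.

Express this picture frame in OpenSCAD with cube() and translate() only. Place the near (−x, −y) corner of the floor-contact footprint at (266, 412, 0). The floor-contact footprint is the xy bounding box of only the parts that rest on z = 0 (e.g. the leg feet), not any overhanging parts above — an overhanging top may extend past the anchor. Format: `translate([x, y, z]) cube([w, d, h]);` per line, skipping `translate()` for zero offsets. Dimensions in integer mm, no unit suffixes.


translate([266, 412, 0]) cube([55, 15, 730]);
translate([653, 412, 0]) cube([55, 15, 730]);
translate([321, 412, 0]) cube([332, 15, 55]);
translate([321, 412, 675]) cube([332, 15, 55]);


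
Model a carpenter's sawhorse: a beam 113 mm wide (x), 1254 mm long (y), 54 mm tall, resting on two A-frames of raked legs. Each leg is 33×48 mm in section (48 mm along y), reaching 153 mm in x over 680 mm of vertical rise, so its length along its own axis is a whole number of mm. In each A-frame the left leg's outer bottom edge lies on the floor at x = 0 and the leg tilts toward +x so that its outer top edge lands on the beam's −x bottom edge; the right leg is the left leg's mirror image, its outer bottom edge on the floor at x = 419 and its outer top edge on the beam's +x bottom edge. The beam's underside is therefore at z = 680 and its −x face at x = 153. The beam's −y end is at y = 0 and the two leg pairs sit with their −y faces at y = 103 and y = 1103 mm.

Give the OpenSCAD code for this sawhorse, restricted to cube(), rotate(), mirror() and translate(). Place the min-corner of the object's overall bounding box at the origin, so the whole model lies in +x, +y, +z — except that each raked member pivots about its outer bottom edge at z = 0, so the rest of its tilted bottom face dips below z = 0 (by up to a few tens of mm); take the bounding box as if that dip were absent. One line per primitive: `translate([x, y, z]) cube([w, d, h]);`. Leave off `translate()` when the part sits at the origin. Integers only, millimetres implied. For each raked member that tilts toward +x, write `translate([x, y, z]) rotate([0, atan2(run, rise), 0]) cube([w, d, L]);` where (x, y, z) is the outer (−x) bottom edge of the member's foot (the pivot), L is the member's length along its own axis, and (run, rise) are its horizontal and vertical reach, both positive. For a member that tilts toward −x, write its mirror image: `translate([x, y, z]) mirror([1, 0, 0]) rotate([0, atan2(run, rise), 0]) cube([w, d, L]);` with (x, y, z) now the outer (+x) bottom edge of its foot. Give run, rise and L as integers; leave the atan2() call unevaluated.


// leg length = √(153² + 680²) = 697
// right-leg outer foot x = 2·153 + 113 = 419
// beam min-corner = (153, 0, 680)
translate([153, 0, 680]) cube([113, 1254, 54]);
translate([0, 103, 0]) rotate([0, atan2(153, 680), 0]) cube([33, 48, 697]);
translate([419, 103, 0]) mirror([1, 0, 0]) rotate([0, atan2(153, 680), 0]) cube([33, 48, 697]);
translate([0, 1103, 0]) rotate([0, atan2(153, 680), 0]) cube([33, 48, 697]);
translate([419, 1103, 0]) mirror([1, 0, 0]) rotate([0, atan2(153, 680), 0]) cube([33, 48, 697]);


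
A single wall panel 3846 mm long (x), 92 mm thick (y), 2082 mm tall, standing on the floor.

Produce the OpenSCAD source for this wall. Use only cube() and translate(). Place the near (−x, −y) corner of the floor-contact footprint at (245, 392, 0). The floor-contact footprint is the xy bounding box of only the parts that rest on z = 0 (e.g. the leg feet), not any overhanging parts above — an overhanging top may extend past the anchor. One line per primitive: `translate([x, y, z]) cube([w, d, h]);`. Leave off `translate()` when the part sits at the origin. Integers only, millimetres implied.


translate([245, 392, 0]) cube([3846, 92, 2082]);


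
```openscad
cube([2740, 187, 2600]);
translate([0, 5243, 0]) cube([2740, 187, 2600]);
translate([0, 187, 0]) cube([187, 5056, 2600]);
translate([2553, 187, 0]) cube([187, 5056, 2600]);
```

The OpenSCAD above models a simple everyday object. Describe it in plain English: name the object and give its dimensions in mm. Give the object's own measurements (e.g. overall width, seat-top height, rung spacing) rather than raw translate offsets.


The wall frame of a small rectangular building: four walls, each 2600 mm tall and 187 mm thick, enclosing a footprint 2740 mm (x) by 5430 mm (y) outside-to-outside, with no floor or roof. The front and back walls (the −y and +y sides) span the full width; the two side walls fit between them.


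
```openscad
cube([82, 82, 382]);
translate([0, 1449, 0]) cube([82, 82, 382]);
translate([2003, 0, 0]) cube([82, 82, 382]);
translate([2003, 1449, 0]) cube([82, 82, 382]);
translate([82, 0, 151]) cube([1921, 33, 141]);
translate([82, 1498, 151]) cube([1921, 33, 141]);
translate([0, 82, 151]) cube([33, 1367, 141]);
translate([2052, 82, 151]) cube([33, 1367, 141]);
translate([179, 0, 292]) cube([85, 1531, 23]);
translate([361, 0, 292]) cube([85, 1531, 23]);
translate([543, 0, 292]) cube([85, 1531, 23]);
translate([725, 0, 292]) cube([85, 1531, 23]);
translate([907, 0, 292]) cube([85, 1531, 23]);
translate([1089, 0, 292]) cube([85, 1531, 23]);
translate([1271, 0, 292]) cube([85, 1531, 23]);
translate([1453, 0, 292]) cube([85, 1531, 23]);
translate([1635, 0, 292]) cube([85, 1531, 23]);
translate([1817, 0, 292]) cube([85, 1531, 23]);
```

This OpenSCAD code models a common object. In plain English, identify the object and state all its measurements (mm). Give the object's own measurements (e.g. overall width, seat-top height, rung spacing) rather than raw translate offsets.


A bed frame 2085 mm long (x) by 1531 mm wide (y). Four 82×82 mm corner posts, 382 mm tall, at the corners of the footprint. Four rails of 33 mm thickness and 141 mm height run between adjacent posts with their undersides at z = 151 mm, their outer faces flush with the outside of the frame (the two x-running rails run between the posts' inner faces; the two y-running rails run between the posts' inner faces). 10 slats, each 85 mm wide (x) and 23 mm thick, lie across the top of the two x-running rails, running the full 1531 mm width of the frame in y; along x they sit between the end posts with a 97 mm gap after the −x posts and between neighbouring slats, leaving 101 mm before the +x posts.


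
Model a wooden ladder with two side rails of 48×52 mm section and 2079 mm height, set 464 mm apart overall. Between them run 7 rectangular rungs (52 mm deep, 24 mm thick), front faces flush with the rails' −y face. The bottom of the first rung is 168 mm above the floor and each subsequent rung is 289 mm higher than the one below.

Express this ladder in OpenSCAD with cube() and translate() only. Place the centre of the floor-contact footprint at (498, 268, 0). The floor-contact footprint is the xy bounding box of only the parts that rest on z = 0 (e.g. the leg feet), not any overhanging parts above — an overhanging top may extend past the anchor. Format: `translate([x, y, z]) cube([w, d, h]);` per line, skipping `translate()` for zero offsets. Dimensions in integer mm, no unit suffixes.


// rung span = 464 - 2*48 = 368
// rung[k] z = 168 + k*289
translate([266, 242, 0]) cube([48, 52, 2079]);
translate([682, 242, 0]) cube([48, 52, 2079]);
translate([314, 242, 168]) cube([368, 52, 24]);
translate([314, 242, 457]) cube([368, 52, 24]);
translate([314, 242, 746]) cube([368, 52, 24]);
translate([314, 242, 1035]) cube([368, 52, 24]);
translate([314, 242, 1324]) cube([368, 52, 24]);
translate([314, 242, 1613]) cube([368, 52, 24]);
translate([314, 242, 1902]) cube([368, 52, 24]);


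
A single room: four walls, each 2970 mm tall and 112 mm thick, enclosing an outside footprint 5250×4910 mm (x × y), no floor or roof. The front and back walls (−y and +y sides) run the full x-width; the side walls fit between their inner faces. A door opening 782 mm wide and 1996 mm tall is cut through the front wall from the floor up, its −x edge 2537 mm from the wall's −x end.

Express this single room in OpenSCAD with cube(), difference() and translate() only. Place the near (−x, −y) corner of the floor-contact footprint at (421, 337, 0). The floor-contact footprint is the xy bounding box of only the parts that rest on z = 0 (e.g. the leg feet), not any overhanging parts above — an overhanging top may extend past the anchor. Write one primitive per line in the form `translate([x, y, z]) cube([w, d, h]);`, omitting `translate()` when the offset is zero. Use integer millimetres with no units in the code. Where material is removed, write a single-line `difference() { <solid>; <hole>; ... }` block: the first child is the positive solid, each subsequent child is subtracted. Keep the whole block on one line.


difference() { translate([421, 337, 0]) cube([5250, 112, 2970]); translate([2958, 337, 0]) cube([782, 112, 1996]); }
translate([421, 5135, 0]) cube([5250, 112, 2970]);
translate([421, 449, 0]) cube([112, 4686, 2970]);
translate([5559, 449, 0]) cube([112, 4686, 2970]);


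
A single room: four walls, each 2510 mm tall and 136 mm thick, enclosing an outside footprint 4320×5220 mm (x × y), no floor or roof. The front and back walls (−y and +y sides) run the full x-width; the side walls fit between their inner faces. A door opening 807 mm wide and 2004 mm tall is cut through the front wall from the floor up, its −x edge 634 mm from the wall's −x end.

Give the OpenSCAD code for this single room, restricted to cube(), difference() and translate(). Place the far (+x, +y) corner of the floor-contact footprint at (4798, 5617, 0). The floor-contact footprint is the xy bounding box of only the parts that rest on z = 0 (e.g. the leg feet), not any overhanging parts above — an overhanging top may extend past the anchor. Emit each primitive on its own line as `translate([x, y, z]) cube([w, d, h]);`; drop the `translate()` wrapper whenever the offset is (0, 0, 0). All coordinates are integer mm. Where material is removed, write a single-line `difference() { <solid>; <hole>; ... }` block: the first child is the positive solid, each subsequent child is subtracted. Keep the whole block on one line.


difference() { translate([478, 397, 0]) cube([4320, 136, 2510]); translate([1112, 397, 0]) cube([807, 136, 2004]); }
translate([478, 5481, 0]) cube([4320, 136, 2510]);
translate([478, 533, 0]) cube([136, 4948, 2510]);
translate([4662, 533, 0]) cube([136, 4948, 2510]);


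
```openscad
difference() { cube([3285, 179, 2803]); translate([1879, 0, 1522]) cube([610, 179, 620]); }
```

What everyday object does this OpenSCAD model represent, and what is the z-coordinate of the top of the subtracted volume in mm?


A wall with a window opening. The window head height is 2142 mm.

A wall with a rectangular opening subtracted — a window. Sill at z = 1522, opening 620 mm tall, so the head is at 1522 + 620 = 2142 mm.


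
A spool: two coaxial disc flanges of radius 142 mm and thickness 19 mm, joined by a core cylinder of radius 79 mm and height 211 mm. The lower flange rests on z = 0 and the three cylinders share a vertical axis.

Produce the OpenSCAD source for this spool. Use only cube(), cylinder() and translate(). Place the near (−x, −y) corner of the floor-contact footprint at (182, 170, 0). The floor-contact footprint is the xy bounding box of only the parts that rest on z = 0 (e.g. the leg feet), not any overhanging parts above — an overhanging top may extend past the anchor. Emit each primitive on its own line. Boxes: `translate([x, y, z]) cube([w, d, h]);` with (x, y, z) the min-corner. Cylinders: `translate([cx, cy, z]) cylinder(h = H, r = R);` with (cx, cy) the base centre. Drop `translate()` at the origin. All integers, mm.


translate([324, 312, 0]) cylinder(h = 19, r = 142);
translate([324, 312, 19]) cylinder(h = 211, r = 79);
translate([324, 312, 230]) cylinder(h = 19, r = 142);


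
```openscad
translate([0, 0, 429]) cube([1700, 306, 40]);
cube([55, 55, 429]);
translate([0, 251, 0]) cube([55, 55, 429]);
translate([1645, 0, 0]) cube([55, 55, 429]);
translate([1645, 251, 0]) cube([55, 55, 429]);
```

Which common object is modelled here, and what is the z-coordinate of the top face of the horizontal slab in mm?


A bench. The seat-top height is 469 mm.

A long slab on four corner posts — a bench. The slab sits at z = 429 with thickness 40, so the top is 429 + 40 = 469 mm.


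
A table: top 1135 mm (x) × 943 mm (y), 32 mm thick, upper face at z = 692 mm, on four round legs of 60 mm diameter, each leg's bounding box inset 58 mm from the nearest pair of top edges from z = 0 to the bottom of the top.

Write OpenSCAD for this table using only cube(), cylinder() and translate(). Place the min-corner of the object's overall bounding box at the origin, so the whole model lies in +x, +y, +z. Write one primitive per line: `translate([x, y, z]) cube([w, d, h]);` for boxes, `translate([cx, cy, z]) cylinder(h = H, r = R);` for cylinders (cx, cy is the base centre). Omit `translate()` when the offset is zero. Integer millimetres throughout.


// leg_h = 692 - 32 = 660
translate([0, 0, 660]) cube([1135, 943, 32]);
translate([88, 88, 0]) cylinder(h = 660, r = 30);
translate([1047, 88, 0]) cylinder(h = 660, r = 30);
translate([88, 855, 0]) cylinder(h = 660, r = 30);
translate([1047, 855, 0]) cylinder(h = 660, r = 30);


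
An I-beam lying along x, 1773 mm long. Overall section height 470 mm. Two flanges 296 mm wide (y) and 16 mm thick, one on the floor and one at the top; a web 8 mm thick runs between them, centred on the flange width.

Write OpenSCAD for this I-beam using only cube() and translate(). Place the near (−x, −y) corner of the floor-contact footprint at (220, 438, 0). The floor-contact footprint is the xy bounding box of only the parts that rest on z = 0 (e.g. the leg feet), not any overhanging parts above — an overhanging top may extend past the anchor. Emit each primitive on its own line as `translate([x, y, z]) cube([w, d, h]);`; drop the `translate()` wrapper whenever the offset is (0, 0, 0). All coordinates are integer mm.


translate([220, 438, 0]) cube([1773, 296, 16]);
translate([220, 582, 16]) cube([1773, 8, 438]);
translate([220, 438, 454]) cube([1773, 296, 16]);


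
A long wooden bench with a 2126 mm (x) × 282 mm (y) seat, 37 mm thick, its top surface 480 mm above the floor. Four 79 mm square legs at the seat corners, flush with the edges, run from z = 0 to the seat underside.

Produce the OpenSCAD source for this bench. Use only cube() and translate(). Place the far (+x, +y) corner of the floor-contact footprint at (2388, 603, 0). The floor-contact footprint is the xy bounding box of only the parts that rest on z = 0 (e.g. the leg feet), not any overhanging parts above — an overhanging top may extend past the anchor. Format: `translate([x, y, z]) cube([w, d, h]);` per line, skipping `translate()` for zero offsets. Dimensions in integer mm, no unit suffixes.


// leg_h = 480 − 37 = 443
translate([262, 321, 443]) cube([2126, 282, 37]);
translate([262, 321, 0]) cube([79, 79, 443]);
translate([262, 524, 0]) cube([79, 79, 443]);
translate([2309, 321, 0]) cube([79, 79, 443]);
translate([2309, 524, 0]) cube([79, 79, 443]);


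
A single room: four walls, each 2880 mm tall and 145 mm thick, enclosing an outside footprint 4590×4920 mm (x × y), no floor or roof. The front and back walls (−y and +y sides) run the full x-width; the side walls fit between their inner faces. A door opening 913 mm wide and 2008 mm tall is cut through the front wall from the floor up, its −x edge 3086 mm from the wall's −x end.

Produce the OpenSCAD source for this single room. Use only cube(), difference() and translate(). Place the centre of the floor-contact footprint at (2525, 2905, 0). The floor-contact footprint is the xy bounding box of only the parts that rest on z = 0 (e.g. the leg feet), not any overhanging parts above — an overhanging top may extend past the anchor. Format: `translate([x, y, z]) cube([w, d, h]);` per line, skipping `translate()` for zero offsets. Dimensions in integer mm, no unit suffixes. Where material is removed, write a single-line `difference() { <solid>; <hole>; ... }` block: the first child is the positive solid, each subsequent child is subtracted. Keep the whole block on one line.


difference() { translate([230, 445, 0]) cube([4590, 145, 2880]); translate([3316, 445, 0]) cube([913, 145, 2008]); }
translate([230, 5220, 0]) cube([4590, 145, 2880]);
translate([230, 590, 0]) cube([145, 4630, 2880]);
translate([4675, 590, 0]) cube([145, 4630, 2880]);


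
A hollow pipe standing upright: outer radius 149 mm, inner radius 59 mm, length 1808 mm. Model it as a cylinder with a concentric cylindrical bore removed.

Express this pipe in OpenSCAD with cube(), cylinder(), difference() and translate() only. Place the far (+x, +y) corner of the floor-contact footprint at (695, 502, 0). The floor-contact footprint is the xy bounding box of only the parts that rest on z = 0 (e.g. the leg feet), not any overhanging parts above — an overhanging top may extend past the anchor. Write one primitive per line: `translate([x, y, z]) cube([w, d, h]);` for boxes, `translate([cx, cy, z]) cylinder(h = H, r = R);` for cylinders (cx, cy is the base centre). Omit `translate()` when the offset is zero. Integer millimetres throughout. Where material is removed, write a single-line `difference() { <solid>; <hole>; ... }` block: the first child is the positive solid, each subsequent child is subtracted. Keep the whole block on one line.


difference() { translate([546, 353, 0]) cylinder(h = 1808, r = 149); translate([546, 353, 0]) cylinder(h = 1808, r = 59); }


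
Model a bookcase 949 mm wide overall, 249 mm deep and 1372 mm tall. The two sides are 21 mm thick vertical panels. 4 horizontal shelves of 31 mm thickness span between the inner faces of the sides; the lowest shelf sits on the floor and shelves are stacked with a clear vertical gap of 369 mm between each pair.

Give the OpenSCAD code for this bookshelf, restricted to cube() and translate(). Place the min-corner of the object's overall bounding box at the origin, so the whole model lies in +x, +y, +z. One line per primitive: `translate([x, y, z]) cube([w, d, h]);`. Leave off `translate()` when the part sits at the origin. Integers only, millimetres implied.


cube([21, 249, 1372]);
translate([928, 0, 0]) cube([21, 249, 1372]);
translate([21, 0, 0]) cube([907, 249, 31]);
translate([21, 0, 400]) cube([907, 249, 31]);
translate([21, 0, 800]) cube([907, 249, 31]);
translate([21, 0, 1200]) cube([907, 249, 31]);


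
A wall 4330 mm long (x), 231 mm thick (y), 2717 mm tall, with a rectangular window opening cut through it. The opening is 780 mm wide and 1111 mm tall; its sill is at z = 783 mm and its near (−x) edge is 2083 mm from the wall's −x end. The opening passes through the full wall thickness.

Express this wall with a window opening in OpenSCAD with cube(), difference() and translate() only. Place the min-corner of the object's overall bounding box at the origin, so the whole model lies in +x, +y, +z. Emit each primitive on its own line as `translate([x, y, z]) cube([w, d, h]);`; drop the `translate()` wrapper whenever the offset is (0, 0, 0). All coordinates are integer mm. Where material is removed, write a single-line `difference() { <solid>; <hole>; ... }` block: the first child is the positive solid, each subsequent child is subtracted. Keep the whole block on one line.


difference() { cube([4330, 231, 2717]); translate([2083, 0, 783]) cube([780, 231, 1111]); }


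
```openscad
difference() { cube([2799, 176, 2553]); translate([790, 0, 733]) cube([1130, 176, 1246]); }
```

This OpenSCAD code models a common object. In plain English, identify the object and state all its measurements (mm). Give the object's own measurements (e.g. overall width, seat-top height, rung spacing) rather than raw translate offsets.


A wall 2799 mm long (x), 176 mm thick (y), 2553 mm tall, with a rectangular window opening cut through it. The opening is 1130 mm wide and 1246 mm tall; its sill is at z = 733 mm and its near (−x) edge is 790 mm from the wall's −x end. The opening passes through the full wall thickness.


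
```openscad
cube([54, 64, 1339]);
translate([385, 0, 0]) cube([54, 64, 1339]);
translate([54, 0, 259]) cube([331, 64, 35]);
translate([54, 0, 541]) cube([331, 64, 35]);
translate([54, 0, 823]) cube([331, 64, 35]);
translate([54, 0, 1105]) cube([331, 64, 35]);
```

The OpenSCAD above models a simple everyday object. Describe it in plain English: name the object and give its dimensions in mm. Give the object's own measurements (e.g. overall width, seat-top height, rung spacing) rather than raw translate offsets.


A straight ladder. Two 54×64 mm vertical rails, 1339 mm tall, stand 439 mm apart (outside-to-outside) with their front faces coplanar on the −y side. 4 rungs, each 64 mm deep and 35 mm tall, span between the inner faces of the rails, front faces flush with the rails. The lowest rung's underside is at z = 259 mm and rungs are spaced 282 mm apart (underside to underside).


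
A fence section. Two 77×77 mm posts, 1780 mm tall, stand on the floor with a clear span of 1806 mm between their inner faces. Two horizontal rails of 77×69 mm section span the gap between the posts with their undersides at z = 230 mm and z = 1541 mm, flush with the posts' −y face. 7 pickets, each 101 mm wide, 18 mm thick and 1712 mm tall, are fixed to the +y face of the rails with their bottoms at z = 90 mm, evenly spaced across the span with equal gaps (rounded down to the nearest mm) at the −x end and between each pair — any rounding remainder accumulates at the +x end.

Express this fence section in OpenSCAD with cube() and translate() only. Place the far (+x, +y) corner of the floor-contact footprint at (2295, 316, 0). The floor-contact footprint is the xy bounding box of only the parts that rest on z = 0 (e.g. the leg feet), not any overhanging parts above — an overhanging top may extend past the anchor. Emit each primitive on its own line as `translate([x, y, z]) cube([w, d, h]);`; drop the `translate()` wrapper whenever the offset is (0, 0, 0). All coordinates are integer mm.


translate([335, 239, 0]) cube([77, 77, 1780]);
translate([2218, 239, 0]) cube([77, 77, 1780]);
translate([412, 239, 230]) cube([1806, 77, 69]);
translate([412, 239, 1541]) cube([1806, 77, 69]);
translate([549, 316, 90]) cube([101, 18, 1712]);
translate([787, 316, 90]) cube([101, 18, 1712]);
translate([1025, 316, 90]) cube([101, 18, 1712]);
translate([1263, 316, 90]) cube([101, 18, 1712]);
translate([1501, 316, 90]) cube([101, 18, 1712]);
translate([1739, 316, 90]) cube([101, 18, 1712]);
translate([1977, 316, 90]) cube([101, 18, 1712]);


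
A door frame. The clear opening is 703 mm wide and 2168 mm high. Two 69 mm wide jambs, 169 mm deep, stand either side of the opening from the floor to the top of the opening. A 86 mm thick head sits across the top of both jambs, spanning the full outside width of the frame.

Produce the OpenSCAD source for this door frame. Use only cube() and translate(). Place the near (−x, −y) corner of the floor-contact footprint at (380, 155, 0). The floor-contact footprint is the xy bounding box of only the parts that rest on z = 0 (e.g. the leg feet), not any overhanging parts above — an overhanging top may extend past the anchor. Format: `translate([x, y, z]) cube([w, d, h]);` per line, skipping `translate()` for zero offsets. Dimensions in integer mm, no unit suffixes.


translate([380, 155, 0]) cube([69, 169, 2168]);
translate([1152, 155, 0]) cube([69, 169, 2168]);
translate([380, 155, 2168]) cube([841, 169, 86]);


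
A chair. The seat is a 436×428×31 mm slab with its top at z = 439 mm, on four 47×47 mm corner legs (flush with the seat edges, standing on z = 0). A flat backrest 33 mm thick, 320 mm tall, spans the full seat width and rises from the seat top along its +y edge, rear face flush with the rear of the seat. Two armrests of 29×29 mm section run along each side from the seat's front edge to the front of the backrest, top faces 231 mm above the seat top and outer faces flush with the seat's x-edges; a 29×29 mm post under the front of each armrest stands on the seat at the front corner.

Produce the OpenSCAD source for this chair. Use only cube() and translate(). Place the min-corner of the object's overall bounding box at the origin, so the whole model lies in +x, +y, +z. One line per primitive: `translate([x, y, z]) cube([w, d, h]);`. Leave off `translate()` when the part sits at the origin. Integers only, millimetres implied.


translate([0, 0, 408]) cube([436, 428, 31]);
cube([47, 47, 408]);
translate([389, 0, 0]) cube([47, 47, 408]);
translate([0, 381, 0]) cube([47, 47, 408]);
translate([389, 381, 0]) cube([47, 47, 408]);
translate([0, 395, 439]) cube([436, 33, 320]);
translate([0, 0, 641]) cube([29, 395, 29]);
translate([407, 0, 641]) cube([29, 395, 29]);
translate([0, 0, 439]) cube([29, 29, 202]);
translate([407, 0, 439]) cube([29, 29, 202]);
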